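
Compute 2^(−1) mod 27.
2^(−1) ≡ 14 (mod 27)

Apply the extended Euclidean algorithm to (27, 2), tracking rows (r, s, t) with s·27 + t·2 = r. Each division r_prev = q·r_cur + r_new produces the new row as (previous row) − q·(current row):
  row A: (27, 1, 0)   [1·27 + 0·2 = 27]
  row B: (2, 0, 1)   [0·27 + 1·2 = 2]
  27 = 13·2 + 1   → row C = row A − 13·row B = (1, 1, −13)   [check: 1·27 − 13·2 = 1]
  2 = 2·1 + 0   → remainder 0, stop. gcd = 1 (last nonzero row C).
The gcd is 1, so 2 is invertible mod 27. The last nonzero row gives 1·27 − 13·2 = 1, so t = −13. So 2^(−1) ≡ −13 ≡ 14 (mod 27). Verify: 2 · 14 = 28 ≡ 1 (mod 27). ✓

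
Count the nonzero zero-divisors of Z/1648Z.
Z/1648Z has 831 nonzero zero-divisors

In Z/1648Z each nonzero element is either a unit (gcd with 1648 is 1) or a zero-divisor (gcd > 1). The number of units is φ(1648): factorise 1648 = 2^4 · 103, so φ(1648) = (2^4 − 2^3) · (103 − 1) = 8 · 102 = 816. The nonzero elements number 1648 − 1 = 1647. Hence the nonzero zero-divisors number 1647 − 816 = 831.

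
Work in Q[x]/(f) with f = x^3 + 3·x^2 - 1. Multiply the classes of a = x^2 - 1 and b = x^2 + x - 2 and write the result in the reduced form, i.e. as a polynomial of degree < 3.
a · b ≡ 3·x^2 (mod f(x))

First multiply in Q[x] without reducing: a · b = x^4 + x^3 - 3·x^2 - x + 2. Now divide by f(x) = x^3 + 3·x^2 - 1, eliminating the leading term at each step:
  leading term x^4: subtract (x)·f(x) = x^4 + 3·x^3 - x, leaving -2·x^3 - 3·x^2 + 2
  leading term -2·x^3: subtract (-2)·f(x) = -2·x^3 - 6·x^2 + 2, leaving 3·x^2
The degree is now < 3, so this is the remainder. Hence a · b ≡ 3·x^2 in Q[x]/(f).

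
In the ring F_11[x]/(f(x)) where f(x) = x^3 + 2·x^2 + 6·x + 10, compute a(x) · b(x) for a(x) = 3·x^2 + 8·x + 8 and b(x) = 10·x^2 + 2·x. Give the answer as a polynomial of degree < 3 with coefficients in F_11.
a · b ≡ 7·x^2 + 4 (mod f(x))

Multiply as integer polynomials: a · b = 30·x^4 + 86·x^3 + 96·x^2 + 16·x. Reducing coefficients mod 11: a · b ≡ 8·x^4 + 9·x^3 + 8·x^2 + 5·x. Now divide by f(x) = x^3 + 2·x^2 + 6·x + 10 in F_11[x], eliminating the leading term at each step:
  leading term 8·x^4: subtract (8·x)·f(x) = 8·x^4 + 5·x^3 + 4·x^2 + 3·x, leaving 4·x^3 + 4·x^2 + 2·x (coefficients mod 11)
  leading term 4·x^3: subtract (4)·f(x) = 4·x^3 + 8·x^2 + 2·x + 7, leaving 7·x^2 + 4 (coefficients mod 11)
The degree is now < 3, so this is the remainder. Hence a · b ≡ 7·x^2 + 4 in F_11[x]/(f).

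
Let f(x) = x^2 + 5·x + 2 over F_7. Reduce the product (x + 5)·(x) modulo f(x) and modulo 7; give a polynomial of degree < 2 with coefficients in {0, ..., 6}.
Multiply as integer polynomials: a · b = x^2 + 5·x. Reducing coefficients mod 7: a · b ≡ x^2 + 5·x. Now divide by f(x) = x^2 + 5·x + 2 in F_7[x], eliminating the leading term at each step:
  leading term x^2: subtract (1)·f(x) = x^2 + 5·x + 2, leaving 5 (coefficients mod 7)
The degree is now < 2, so this is the remainder. Hence a · b ≡ 5 in F_7[x]/(f).

Final answer: a · b ≡ 5 (mod f(x))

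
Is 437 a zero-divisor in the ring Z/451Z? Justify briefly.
gcd(437, 451) = 1, so 437 is a unit in Z/451Z (it has a multiplicative inverse). A unit cannot be a zero-divisor: if 437·b ≡ 0 then multiplying both sides by 437^(−1) gives b ≡ 0. So 437 is not a zero-divisor.

Final answer: NO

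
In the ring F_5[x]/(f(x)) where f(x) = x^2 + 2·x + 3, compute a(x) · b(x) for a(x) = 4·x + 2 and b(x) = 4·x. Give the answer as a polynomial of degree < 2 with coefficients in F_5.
a · b ≡ x + 2 (mod f(x))

Multiply as integer polynomials: a · b = 16·x^2 + 8·x. Reducing coefficients mod 5: a · b ≡ x^2 + 3·x. Now divide by f(x) = x^2 + 2·x + 3 in F_5[x], eliminating the leading term at each step:
  leading term x^2: subtract (1)·f(x) = x^2 + 2·x + 3, leaving x + 2 (coefficients mod 5)
The degree is now < 2, so this is the remainder. Hence a · b ≡ x + 2 in F_5[x]/(f).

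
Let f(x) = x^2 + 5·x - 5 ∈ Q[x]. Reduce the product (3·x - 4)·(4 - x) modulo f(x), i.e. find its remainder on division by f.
First multiply in Q[x] without reducing: a · b = -3·x^2 + 16·x - 16. Now divide by f(x) = x^2 + 5·x - 5, eliminating the leading term at each step:
  leading term -3·x^2: subtract (-3)·f(x) = -3·x^2 - 15·x + 15, leaving 31·x - 31
The degree is now < 2, so this is the remainder. Hence a · b ≡ 31·x - 31 in Q[x]/(f).

Final answer: a · b ≡ 31·x - 31 (mod f(x))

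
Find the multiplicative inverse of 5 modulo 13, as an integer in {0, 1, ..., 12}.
Apply the extended Euclidean algorithm to (13, 5), tracking rows (r, s, t) with s·13 + t·5 = r. Each division r_prev = q·r_cur + r_new produces the new row as (previous row) − q·(current row):
  row A: (13, 1, 0)   [1·13 + 0·5 = 13]
  row B: (5, 0, 1)   [0·13 + 1·5 = 5]
  13 = 2·5 + 3   → row C = row A − 2·row B = (3, 1, −2)   [check: 1·13 − 2·5 = 3]
  5 = 1·3 + 2   → row D = row B − 1·row C = (2, −1, 3)   [check: −1·13 + 3·5 = 2]
  3 = 1·2 + 1   → row E = row C − 1·row D = (1, 2, −5)   [check: 2·13 − 5·5 = 1]
  2 = 2·1 + 0   → remainder 0, stop. gcd = 1 (last nonzero row E).
The gcd is 1, so 5 is invertible mod 13. The last nonzero row gives 2·13 − 5·5 = 1, so t = −5. So 5^(−1) ≡ −5 ≡ 8 (mod 13). Verify: 5 · 8 = 40 ≡ 1 (mod 13). ✓

Final answer: 5^(−1) ≡ 8 (mod 13)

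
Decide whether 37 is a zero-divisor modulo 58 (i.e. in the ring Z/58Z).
NO

gcd(37, 58) = 1, so 37 is a unit in Z/58Z (it has a multiplicative inverse). A unit cannot be a zero-divisor: if 37·b ≡ 0 then multiplying both sides by 37^(−1) gives b ≡ 0. So 37 is not a zero-divisor.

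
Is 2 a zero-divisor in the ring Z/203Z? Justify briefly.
NO

gcd(2, 203) = 1, so 2 is a unit in Z/203Z (it has a multiplicative inverse). A unit cannot be a zero-divisor: if 2·b ≡ 0 then multiplying both sides by 2^(−1) gives b ≡ 0. So 2 is not a zero-divisor.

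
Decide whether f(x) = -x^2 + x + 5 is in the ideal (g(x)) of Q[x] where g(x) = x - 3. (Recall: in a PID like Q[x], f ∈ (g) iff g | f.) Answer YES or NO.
NO

In Q[x] the ideal (g) consists of all multiples of g, so f ∈ (g) iff g | f, i.e. iff the remainder of f on division by g is 0. Divide f by g (g is monic, so eliminate the leading term of the running remainder at each step):
  leading term -x^2: subtract (-x)·g(x) = -x^2 + 3·x, leaving 5 - 2·x
  leading term -2·x: subtract (-2)·g(x) = 6 - 2·x, leaving -1
The remainder r(x) = -1 ≠ 0 (and deg r < deg g), so g ∤ f, i.e. f ∉ (g).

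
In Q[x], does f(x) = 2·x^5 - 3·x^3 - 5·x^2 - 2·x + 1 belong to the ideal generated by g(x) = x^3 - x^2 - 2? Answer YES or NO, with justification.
NO

In Q[x] the ideal (g) consists of all multiples of g, so f ∈ (g) iff g | f, i.e. iff the remainder of f on division by g is 0. Divide f by g (g is monic, so eliminate the leading term of the running remainder at each step):
  leading term 2·x^5: subtract (2·x^2)·g(x) = 2·x^5 - 2·x^4 - 4·x^2, leaving 2·x^4 - 3·x^3 - x^2 - 2·x + 1
  leading term 2·x^4: subtract (2·x)·g(x) = 2·x^4 - 2·x^3 - 4·x, leaving -x^3 - x^2 + 2·x + 1
  leading term -x^3: subtract (-1)·g(x) = -x^3 + x^2 + 2, leaving -2·x^2 + 2·x - 1
The remainder r(x) = -2·x^2 + 2·x - 1 ≠ 0 (and deg r < deg g), so g ∤ f, i.e. f ∉ (g).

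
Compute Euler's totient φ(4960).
φ is multiplicative, with φ(p^e) = p^e − p^(e−1). Factorise 4960 = 2^5 · 5 · 31. Then
  φ(4960) = (2^5 − 2^4) · (5 − 1) · (31 − 1) = 16 · 4 · 30 = 1920.

Final answer: φ(4960) = 1920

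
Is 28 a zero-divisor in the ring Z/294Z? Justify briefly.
YES

gcd(28, 294) = 14 > 1, so 28 is not a unit in Z/294Z. In Z/nZ every nonzero non-unit is a zero-divisor: explicitly, take b = 294/gcd = 21 ≠ 0 (mod 294); then 28·21 = 588 = 2·294, i.e. 28·21 ≡ 0 (mod 294). So 28 is a zero-divisor.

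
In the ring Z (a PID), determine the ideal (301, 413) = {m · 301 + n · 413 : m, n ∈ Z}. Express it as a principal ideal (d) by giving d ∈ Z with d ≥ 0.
In the PID Z, (a, b) is generated by gcd(a, b). Compute gcd(413, 301) with the extended Euclidean algorithm, tracking rows (r, s, t) with s·413 + t·301 = r:
  row A: (413, 1, 0)   [1·413 + 0·301 = 413]
  row B: (301, 0, 1)   [0·413 + 1·301 = 301]
  413 = 1·301 + 112   → row C = row A − 1·row B = (112, 1, −1)   [check: 1·413 − 1·301 = 112]
  301 = 2·112 + 77   → row D = row B − 2·row C = (77, −2, 3)   [check: −2·413 + 3·301 = 77]
  112 = 1·77 + 35   → row E = row C − 1·row D = (35, 3, −4)   [check: 3·413 − 4·301 = 35]
  77 = 2·35 + 7   → row F = row D − 2·row E = (7, −8, 11)   [check: −8·413 + 11·301 = 7]
  35 = 5·7 + 0   → remainder 0, stop. gcd = 7 (last nonzero row F).
So gcd(301, 413) = 7, with Bézout identity −8·413 + 11·301 = 7. Containment (⊇): the Bézout identity exhibits 7 as an element of (301, 413), giving (7) ⊆ (301, 413). Containment (⊆): since 7 | 301 and 7 | 413 (301 = 7·43, 413 = 7·59), every Z-linear combination of 301 and 413 is divisible by 7, so (301, 413) ⊆ (7). Therefore (301, 413) = (7), d = 7.

Final answer: (301, 413) = (7); d = 7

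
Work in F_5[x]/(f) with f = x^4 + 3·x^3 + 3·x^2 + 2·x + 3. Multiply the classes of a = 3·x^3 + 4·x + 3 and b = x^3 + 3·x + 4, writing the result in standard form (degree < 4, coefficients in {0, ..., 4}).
Multiply as integer polynomials: a · b = 3·x^6 + 13·x^4 + 15·x^3 + 12·x^2 + 25·x + 12. Reducing coefficients mod 5: a · b ≡ 3·x^6 + 3·x^4 + 2·x^2 + 2. Now divide by f(x) = x^4 + 3·x^3 + 3·x^2 + 2·x + 3 in F_5[x], eliminating the leading term at each step:
  leading term 3·x^6: subtract (3·x^2)·f(x) = 3·x^6 + 4·x^5 + 4·x^4 + x^3 + 4·x^2, leaving x^5 + 4·x^4 + 4·x^3 + 3·x^2 + 2 (coefficients mod 5)
  leading term x^5: subtract (x)·f(x) = x^5 + 3·x^4 + 3·x^3 + 2·x^2 + 3·x, leaving x^4 + x^3 + x^2 + 2·x + 2 (coefficients mod 5)
  leading term x^4: subtract (1)·f(x) = x^4 + 3·x^3 + 3·x^2 + 2·x + 3, leaving 3·x^3 + 3·x^2 + 4 (coefficients mod 5)
The degree is now < 4, so this is the remainder. Hence a · b ≡ 3·x^3 + 3·x^2 + 4 in F_5[x]/(f).

Final answer: a · b ≡ 3·x^3 + 3·x^2 + 4 (mod f(x))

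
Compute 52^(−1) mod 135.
Apply the extended Euclidean algorithm to (135, 52), tracking rows (r, s, t) with s·135 + t·52 = r. Each division r_prev = q·r_cur + r_new produces the new row as (previous row) − q·(current row):
  row A: (135, 1, 0)   [1·135 + 0·52 = 135]
  row B: (52, 0, 1)   [0·135 + 1·52 = 52]
  135 = 2·52 + 31   → row C = row A − 2·row B = (31, 1, −2)   [check: 1·135 − 2·52 = 31]
  52 = 1·31 + 21   → row D = row B − 1·row C = (21, −1, 3)   [check: −1·135 + 3·52 = 21]
  31 = 1·21 + 10   → row E = row C − 1·row D = (10, 2, −5)   [check: 2·135 − 5·52 = 10]
  21 = 2·10 + 1   → row F = row D − 2·row E = (1, −5, 13)   [check: −5·135 + 13·52 = 1]
  10 = 10·1 + 0   → remainder 0, stop. gcd = 1 (last nonzero row F).
The gcd is 1, so 52 is invertible mod 135. The last nonzero row gives −5·135 + 13·52 = 1, so t = 13. So 52^(−1) ≡ 13 (mod 135). Verify: 52 · 13 = 676 ≡ 1 (mod 135). ✓

Final answer: 52^(−1) ≡ 13 (mod 135)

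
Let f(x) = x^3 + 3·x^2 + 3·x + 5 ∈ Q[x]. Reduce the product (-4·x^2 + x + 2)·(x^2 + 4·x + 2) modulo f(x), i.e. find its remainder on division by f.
a · b ≡ 19·x^2 + 39·x + 19 (mod f(x))

First multiply in Q[x] without reducing: a · b = -4·x^4 - 15·x^3 - 2·x^2 + 10·x + 4. Now divide by f(x) = x^3 + 3·x^2 + 3·x + 5, eliminating the leading term at each step:
  leading term -4·x^4: subtract (-4·x)·f(x) = -4·x^4 - 12·x^3 - 12·x^2 - 20·x, leaving -3·x^3 + 10·x^2 + 30·x + 4
  leading term -3·x^3: subtract (-3)·f(x) = -3·x^3 - 9·x^2 - 9·x - 15, leaving 19·x^2 + 39·x + 19
The degree is now < 3, so this is the remainder. Hence a · b ≡ 19·x^2 + 39·x + 19 in Q[x]/(f).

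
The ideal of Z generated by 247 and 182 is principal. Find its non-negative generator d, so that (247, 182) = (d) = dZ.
In the PID Z, (a, b) is generated by gcd(a, b). Compute gcd(247, 182) with the extended Euclidean algorithm, tracking rows (r, s, t) with s·247 + t·182 = r:
  row A: (247, 1, 0)   [1·247 + 0·182 = 247]
  row B: (182, 0, 1)   [0·247 + 1·182 = 182]
  247 = 1·182 + 65   → row C = row A − 1·row B = (65, 1, −1)   [check: 1·247 − 1·182 = 65]
  182 = 2·65 + 52   → row D = row B − 2·row C = (52, −2, 3)   [check: −2·247 + 3·182 = 52]
  65 = 1·52 + 13   → row E = row C − 1·row D = (13, 3, −4)   [check: 3·247 − 4·182 = 13]
  52 = 4·13 + 0   → remainder 0, stop. gcd = 13 (last nonzero row E).
So gcd(247, 182) = 13, with Bézout identity 3·247 − 4·182 = 13. Containment (⊇): the Bézout identity exhibits 13 as an element of (247, 182), giving (13) ⊆ (247, 182). Containment (⊆): since 13 | 247 and 13 | 182 (247 = 13·19, 182 = 13·14), every Z-linear combination of 247 and 182 is divisible by 13, so (247, 182) ⊆ (13). Therefore (247, 182) = (13), d = 13.

Final answer: (247, 182) = (13); d = 13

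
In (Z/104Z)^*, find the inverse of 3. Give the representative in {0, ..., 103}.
3^(−1) ≡ 35 (mod 104)

Apply the extended Euclidean algorithm to (104, 3), tracking rows (r, s, t) with s·104 + t·3 = r. Each division r_prev = q·r_cur + r_new produces the new row as (previous row) − q·(current row):
  row A: (104, 1, 0)   [1·104 + 0·3 = 104]
  row B: (3, 0, 1)   [0·104 + 1·3 = 3]
  104 = 34·3 + 2   → row C = row A − 34·row B = (2, 1, −34)   [check: 1·104 − 34·3 = 2]
  3 = 1·2 + 1   → row D = row B − 1·row C = (1, −1, 35)   [check: −1·104 + 35·3 = 1]
  2 = 2·1 + 0   → remainder 0, stop. gcd = 1 (last nonzero row D).
The gcd is 1, so 3 is invertible mod 104. The last nonzero row gives −1·104 + 35·3 = 1, so t = 35. So 3^(−1) ≡ 35 (mod 104). Verify: 3 · 35 = 105 ≡ 1 (mod 104). ✓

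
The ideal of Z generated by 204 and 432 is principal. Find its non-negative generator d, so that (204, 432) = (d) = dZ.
In the PID Z, (a, b) is generated by gcd(a, b). Compute gcd(432, 204) with the extended Euclidean algorithm, tracking rows (r, s, t) with s·432 + t·204 = r:
  row A: (432, 1, 0)   [1·432 + 0·204 = 432]
  row B: (204, 0, 1)   [0·432 + 1·204 = 204]
  432 = 2·204 + 24   → row C = row A − 2·row B = (24, 1, −2)   [check: 1·432 − 2·204 = 24]
  204 = 8·24 + 12   → row D = row B − 8·row C = (12, −8, 17)   [check: −8·432 + 17·204 = 12]
  24 = 2·12 + 0   → remainder 0, stop. gcd = 12 (last nonzero row D).
So gcd(204, 432) = 12, with Bézout identity −8·432 + 17·204 = 12. Containment (⊇): the Bézout identity exhibits 12 as an element of (204, 432), giving (12) ⊆ (204, 432). Containment (⊆): since 12 | 204 and 12 | 432 (204 = 12·17, 432 = 12·36), every Z-linear combination of 204 and 432 is divisible by 12, so (204, 432) ⊆ (12). Therefore (204, 432) = (12), d = 12.

Final answer: (204, 432) = (12); d = 12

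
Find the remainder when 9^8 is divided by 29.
20

Use repeated squaring. Binary(8) = 1000. Walk through the bits of the exponent 8 left-to-right: at each bit after the leading one, square the running value, then multiply by 9 if the bit is 1 (always reducing mod 29):
  bit 1 = 1 (leading): start with 9.
  bit 2 = 0: square 9^2 = 81 ≡ 23 (mod 29).
  bit 3 = 0: square 23^2 = 529 ≡ 7 (mod 29).
  bit 4 = 0: square 7^2 = 49 ≡ 20 (mod 29).
Final value: 9^8 ≡ 20 (mod 29).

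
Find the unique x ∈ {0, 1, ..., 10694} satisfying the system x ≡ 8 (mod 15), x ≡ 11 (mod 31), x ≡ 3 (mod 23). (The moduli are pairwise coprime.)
x ≡ 7823 (mod 10695); the representative in [0, 10695) is 7823

The moduli 15, 31, 23 are pairwise coprime, so by the CRT there is a unique solution mod 15·31·23 = 10695.
Solve by successive substitution. Start with x ≡ 8 (mod 15).
  Combine with x ≡ 11 (mod 31): write x = 8 + 15·t and require 8 + 15·t ≡ 11 (mod 31), i.e. 15·t ≡ 11 − 8 ≡ 3 (mod 31). Since 15^(−1) ≡ 29 (mod 31), t ≡ 29·3 ≡ 25 (mod 31). So x ≡ 8 + 15·25 = 383 (mod 465).
  Combine with x ≡ 3 (mod 23): write x = 383 + 465·t and require 383 + 465·t ≡ 3 (mod 23), i.e. 465·t ≡ 3 − 383 ≡ 11 (mod 23). Since 465^(−1) ≡ 14 (mod 23) (465 ≡ 5 (mod 23)), t ≡ 14·11 ≡ 16 (mod 23). So x ≡ 383 + 465·16 = 7823 (mod 10695).
Unique solution in [0, 10695): x = 7823.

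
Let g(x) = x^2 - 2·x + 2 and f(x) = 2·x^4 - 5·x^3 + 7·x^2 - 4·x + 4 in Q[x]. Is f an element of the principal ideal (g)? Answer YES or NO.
NO

In Q[x] the ideal (g) consists of all multiples of g, so f ∈ (g) iff g | f, i.e. iff the remainder of f on division by g is 0. Divide f by g (g is monic, so eliminate the leading term of the running remainder at each step):
  leading term 2·x^4: subtract (2·x^2)·g(x) = 2·x^4 - 4·x^3 + 4·x^2, leaving -x^3 + 3·x^2 - 4·x + 4
  leading term -x^3: subtract (-x)·g(x) = -x^3 + 2·x^2 - 2·x, leaving x^2 - 2·x + 4
  leading term x^2: subtract (1)·g(x) = x^2 - 2·x + 2, leaving 2
The remainder r(x) = 2 ≠ 0 (and deg r < deg g), so g ∤ f, i.e. f ∉ (g).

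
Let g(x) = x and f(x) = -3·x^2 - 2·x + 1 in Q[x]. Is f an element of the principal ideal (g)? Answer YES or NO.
In Q[x] the ideal (g) consists of all multiples of g, so f ∈ (g) iff g | f, i.e. iff the remainder of f on division by g is 0. Divide f by g (g is monic, so eliminate the leading term of the running remainder at each step):
  leading term -3·x^2: subtract (-3·x)·g(x) = -3·x^2, leaving 1 - 2·x
  leading term -2·x: subtract (-2)·g(x) = -2·x, leaving 1
The remainder r(x) = 1 ≠ 0 (and deg r < deg g), so g ∤ f, i.e. f ∉ (g).

Final answer: NO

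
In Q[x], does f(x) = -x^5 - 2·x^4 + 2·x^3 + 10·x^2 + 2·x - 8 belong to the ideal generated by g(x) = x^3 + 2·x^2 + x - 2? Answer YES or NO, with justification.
In Q[x] the ideal (g) consists of all multiples of g, so f ∈ (g) iff g | f, i.e. iff the remainder of f on division by g is 0. Divide f by g (g is monic, so eliminate the leading term of the running remainder at each step):
  leading term -x^5: subtract (-x^2)·g(x) = -x^5 - 2·x^4 - x^3 + 2·x^2, leaving 3·x^3 + 8·x^2 + 2·x - 8
  leading term 3·x^3: subtract (3)·g(x) = 3·x^3 + 6·x^2 + 3·x - 6, leaving 2·x^2 - x - 2
The remainder r(x) = 2·x^2 - x - 2 ≠ 0 (and deg r < deg g), so g ∤ f, i.e. f ∉ (g).

Final answer: NO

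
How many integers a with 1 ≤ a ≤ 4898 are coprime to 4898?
2340

The number of a ∈ {1, ..., 4898} with gcd(a, 4898) = 1 is by definition Euler's totient φ(4898). φ is multiplicative, with φ(p^e) = p^e − p^(e−1). Factorise 4898 = 2 · 31 · 79. Then
  φ(4898) = (2 − 1) · (31 − 1) · (79 − 1) = 1 · 30 · 78 = 2340.
So there are 2340 such integers.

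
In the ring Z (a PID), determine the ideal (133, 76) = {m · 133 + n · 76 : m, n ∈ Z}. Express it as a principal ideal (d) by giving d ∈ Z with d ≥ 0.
In the PID Z, (a, b) is generated by gcd(a, b). Compute gcd(133, 76) with the extended Euclidean algorithm, tracking rows (r, s, t) with s·133 + t·76 = r:
  row A: (133, 1, 0)   [1·133 + 0·76 = 133]
  row B: (76, 0, 1)   [0·133 + 1·76 = 76]
  133 = 1·76 + 57   → row C = row A − 1·row B = (57, 1, −1)   [check: 1·133 − 1·76 = 57]
  76 = 1·57 + 19   → row D = row B − 1·row C = (19, −1, 2)   [check: −1·133 + 2·76 = 19]
  57 = 3·19 + 0   → remainder 0, stop. gcd = 19 (last nonzero row D).
So gcd(133, 76) = 19, with Bézout identity −1·133 + 2·76 = 19. Containment (⊇): the Bézout identity exhibits 19 as an element of (133, 76), giving (19) ⊆ (133, 76). Containment (⊆): since 19 | 133 and 19 | 76 (133 = 19·7, 76 = 19·4), every Z-linear combination of 133 and 76 is divisible by 19, so (133, 76) ⊆ (19). Therefore (133, 76) = (19), d = 19.

Final answer: (133, 76) = (19); d = 19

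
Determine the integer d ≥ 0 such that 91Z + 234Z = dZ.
(91, 234) = (13); d = 13

In the PID Z, (a, b) is generated by gcd(a, b). Compute gcd(234, 91) with the extended Euclidean algorithm, tracking rows (r, s, t) with s·234 + t·91 = r:
  row A: (234, 1, 0)   [1·234 + 0·91 = 234]
  row B: (91, 0, 1)   [0·234 + 1·91 = 91]
  234 = 2·91 + 52   → row C = row A − 2·row B = (52, 1, −2)   [check: 1·234 − 2·91 = 52]
  91 = 1·52 + 39   → row D = row B − 1·row C = (39, −1, 3)   [check: −1·234 + 3·91 = 39]
  52 = 1·39 + 13   → row E = row C − 1·row D = (13, 2, −5)   [check: 2·234 − 5·91 = 13]
  39 = 3·13 + 0   → remainder 0, stop. gcd = 13 (last nonzero row E).
So gcd(91, 234) = 13, with Bézout identity 2·234 − 5·91 = 13. Containment (⊇): the Bézout identity exhibits 13 as an element of (91, 234), giving (13) ⊆ (91, 234). Containment (⊆): since 13 | 91 and 13 | 234 (91 = 13·7, 234 = 13·18), every Z-linear combination of 91 and 234 is divisible by 13, so (91, 234) ⊆ (13). Therefore (91, 234) = (13), d = 13.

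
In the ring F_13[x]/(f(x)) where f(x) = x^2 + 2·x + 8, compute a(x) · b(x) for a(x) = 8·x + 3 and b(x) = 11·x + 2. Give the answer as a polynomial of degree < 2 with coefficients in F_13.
Multiply as integer polynomials: a · b = 88·x^2 + 49·x + 6. Reducing coefficients mod 13: a · b ≡ 10·x^2 + 10·x + 6. Now divide by f(x) = x^2 + 2·x + 8 in F_13[x], eliminating the leading term at each step:
  leading term 10·x^2: subtract (10)·f(x) = 10·x^2 + 7·x + 2, leaving 3·x + 4 (coefficients mod 13)
The degree is now < 2, so this is the remainder. Hence a · b ≡ 3·x + 4 in F_13[x]/(f).

Final answer: a · b ≡ 3·x + 4 (mod f(x))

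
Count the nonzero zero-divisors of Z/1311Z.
In Z/1311Z each nonzero element is either a unit (gcd with 1311 is 1) or a zero-divisor (gcd > 1). The number of units is φ(1311): factorise 1311 = 3 · 19 · 23, so φ(1311) = (3 − 1) · (19 − 1) · (23 − 1) = 2 · 18 · 22 = 792. The nonzero elements number 1311 − 1 = 1310. Hence the nonzero zero-divisors number 1310 − 792 = 518.

Final answer: Z/1311Z has 518 nonzero zero-divisors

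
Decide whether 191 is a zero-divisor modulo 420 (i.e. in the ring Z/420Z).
gcd(191, 420) = 1, so 191 is a unit in Z/420Z (it has a multiplicative inverse). A unit cannot be a zero-divisor: if 191·b ≡ 0 then multiplying both sides by 191^(−1) gives b ≡ 0. So 191 is not a zero-divisor.

Final answer: NO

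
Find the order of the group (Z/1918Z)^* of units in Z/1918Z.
(Z/1918Z)^* consists of the classes a with gcd(a, 1918) = 1, so its order is φ(1918). φ is multiplicative, with φ(p^e) = p^e − p^(e−1). Factorise 1918 = 2 · 7 · 137. Then
  φ(1918) = (2 − 1) · (7 − 1) · (137 − 1) = 1 · 6 · 136 = 816.
Thus |(Z/1918Z)^*| = 816.

Final answer: |(Z/1918Z)^*| = 816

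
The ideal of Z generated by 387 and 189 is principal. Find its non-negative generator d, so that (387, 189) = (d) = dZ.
(387, 189) = (9); d = 9

In the PID Z, (a, b) is generated by gcd(a, b). Compute gcd(387, 189) with the extended Euclidean algorithm, tracking rows (r, s, t) with s·387 + t·189 = r:
  row A: (387, 1, 0)   [1·387 + 0·189 = 387]
  row B: (189, 0, 1)   [0·387 + 1·189 = 189]
  387 = 2·189 + 9   → row C = row A − 2·row B = (9, 1, −2)   [check: 1·387 − 2·189 = 9]
  189 = 21·9 + 0   → remainder 0, stop. gcd = 9 (last nonzero row C).
So gcd(387, 189) = 9, with Bézout identity 1·387 − 2·189 = 9. Containment (⊇): the Bézout identity exhibits 9 as an element of (387, 189), giving (9) ⊆ (387, 189). Containment (⊆): since 9 | 387 and 9 | 189 (387 = 9·43, 189 = 9·21), every Z-linear combination of 387 and 189 is divisible by 9, so (387, 189) ⊆ (9). Therefore (387, 189) = (9), d = 9.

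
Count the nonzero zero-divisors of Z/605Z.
In Z/605Z each nonzero element is either a unit (gcd with 605 is 1) or a zero-divisor (gcd > 1). The number of units is φ(605): factorise 605 = 5 · 11^2, so φ(605) = (5 − 1) · (11^2 − 11^1) = 4 · 110 = 440. The nonzero elements number 605 − 1 = 604. Hence the nonzero zero-divisors number 604 − 440 = 164.

Final answer: Z/605Z has 164 nonzero zero-divisors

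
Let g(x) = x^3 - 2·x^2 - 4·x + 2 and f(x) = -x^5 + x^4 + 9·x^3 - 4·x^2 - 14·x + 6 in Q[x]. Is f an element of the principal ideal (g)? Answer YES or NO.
YES

In Q[x] the ideal (g) consists of all multiples of g, so f ∈ (g) iff g | f, i.e. iff the remainder of f on division by g is 0. Divide f by g (g is monic, so eliminate the leading term of the running remainder at each step):
  leading term -x^5: subtract (-x^2)·g(x) = -x^5 + 2·x^4 + 4·x^3 - 2·x^2, leaving -x^4 + 5·x^3 - 2·x^2 - 14·x + 6
  leading term -x^4: subtract (-x)·g(x) = -x^4 + 2·x^3 + 4·x^2 - 2·x, leaving 3·x^3 - 6·x^2 - 12·x + 6
  leading term 3·x^3: subtract (3)·g(x) = 3·x^3 - 6·x^2 - 12·x + 6, leaving 0
The remainder is 0, so f(x) = g(x) · h(x) with h(x) = -x^2 - x + 3. Hence g | f, i.e. f ∈ (g).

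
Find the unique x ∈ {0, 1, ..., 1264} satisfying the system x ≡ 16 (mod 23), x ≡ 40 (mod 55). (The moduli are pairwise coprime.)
The moduli 23, 55 are pairwise coprime, so by the CRT there is a unique solution mod 23·55 = 1265.
Solve by successive substitution. Start with x ≡ 16 (mod 23).
  Combine with x ≡ 40 (mod 55): write x = 16 + 23·t and require 16 + 23·t ≡ 40 (mod 55), i.e. 23·t ≡ 40 − 16 ≡ 24 (mod 55). Since 23^(−1) ≡ 12 (mod 55), t ≡ 12·24 ≡ 13 (mod 55). So x ≡ 16 + 23·13 = 315 (mod 1265).
Unique solution in [0, 1265): x = 315.

Final answer: x ≡ 315 (mod 1265); the representative in [0, 1265) is 315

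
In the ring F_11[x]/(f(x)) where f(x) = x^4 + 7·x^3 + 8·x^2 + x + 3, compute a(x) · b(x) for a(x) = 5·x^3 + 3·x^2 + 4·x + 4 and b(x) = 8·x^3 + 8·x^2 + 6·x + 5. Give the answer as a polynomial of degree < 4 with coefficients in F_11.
a · b ≡ 10·x^3 + 8·x^2 + 8·x + 3 (mod f(x))

Multiply as integer polynomials: a · b = 40·x^6 + 64·x^5 + 86·x^4 + 107·x^3 + 71·x^2 + 44·x + 20. Reducing coefficients mod 11: a · b ≡ 7·x^6 + 9·x^5 + 9·x^4 + 8·x^3 + 5·x^2 + 9. Now divide by f(x) = x^4 + 7·x^3 + 8·x^2 + x + 3 in F_11[x], eliminating the leading term at each step:
  leading term 7·x^6: subtract (7·x^2)·f(x) = 7·x^6 + 5·x^5 + x^4 + 7·x^3 + 10·x^2, leaving 4·x^5 + 8·x^4 + x^3 + 6·x^2 + 9 (coefficients mod 11)
  leading term 4·x^5: subtract (4·x)·f(x) = 4·x^5 + 6·x^4 + 10·x^3 + 4·x^2 + x, leaving 2·x^4 + 2·x^3 + 2·x^2 + 10·x + 9 (coefficients mod 11)
  leading term 2·x^4: subtract (2)·f(x) = 2·x^4 + 3·x^3 + 5·x^2 + 2·x + 6, leaving 10·x^3 + 8·x^2 + 8·x + 3 (coefficients mod 11)
The degree is now < 4, so this is the remainder. Hence a · b ≡ 10·x^3 + 8·x^2 + 8·x + 3 in F_11[x]/(f).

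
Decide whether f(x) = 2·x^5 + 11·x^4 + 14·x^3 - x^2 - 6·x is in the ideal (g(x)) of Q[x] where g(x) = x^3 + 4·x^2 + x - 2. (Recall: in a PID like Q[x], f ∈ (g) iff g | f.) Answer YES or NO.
In Q[x] the ideal (g) consists of all multiples of g, so f ∈ (g) iff g | f, i.e. iff the remainder of f on division by g is 0. Divide f by g (g is monic, so eliminate the leading term of the running remainder at each step):
  leading term 2·x^5: subtract (2·x^2)·g(x) = 2·x^5 + 8·x^4 + 2·x^3 - 4·x^2, leaving 3·x^4 + 12·x^3 + 3·x^2 - 6·x
  leading term 3·x^4: subtract (3·x)·g(x) = 3·x^4 + 12·x^3 + 3·x^2 - 6·x, leaving 0
The remainder is 0, so f(x) = g(x) · h(x) with h(x) = 2·x^2 + 3·x. Hence g | f, i.e. f ∈ (g).

Final answer: YES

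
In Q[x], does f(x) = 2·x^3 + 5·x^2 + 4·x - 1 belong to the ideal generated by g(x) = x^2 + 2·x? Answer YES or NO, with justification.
NO

In Q[x] the ideal (g) consists of all multiples of g, so f ∈ (g) iff g | f, i.e. iff the remainder of f on division by g is 0. Divide f by g (g is monic, so eliminate the leading term of the running remainder at each step):
  leading term 2·x^3: subtract (2·x)·g(x) = 2·x^3 + 4·x^2, leaving x^2 + 4·x - 1
  leading term x^2: subtract (1)·g(x) = x^2 + 2·x, leaving 2·x - 1
The remainder r(x) = 2·x - 1 ≠ 0 (and deg r < deg g), so g ∤ f, i.e. f ∉ (g).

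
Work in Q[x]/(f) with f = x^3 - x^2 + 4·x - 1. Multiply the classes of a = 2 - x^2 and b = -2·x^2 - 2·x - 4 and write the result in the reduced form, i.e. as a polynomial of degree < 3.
First multiply in Q[x] without reducing: a · b = 2·x^4 + 2·x^3 - 4·x - 8. Now divide by f(x) = x^3 - x^2 + 4·x - 1, eliminating the leading term at each step:
  leading term 2·x^4: subtract (2·x)·f(x) = 2·x^4 - 2·x^3 + 8·x^2 - 2·x, leaving 4·x^3 - 8·x^2 - 2·x - 8
  leading term 4·x^3: subtract (4)·f(x) = 4·x^3 - 4·x^2 + 16·x - 4, leaving -4·x^2 - 18·x - 4
The degree is now < 3, so this is the remainder. Hence a · b ≡ -4·x^2 - 18·x - 4 in Q[x]/(f).

Final answer: a · b ≡ -4·x^2 - 18·x - 4 (mod f(x))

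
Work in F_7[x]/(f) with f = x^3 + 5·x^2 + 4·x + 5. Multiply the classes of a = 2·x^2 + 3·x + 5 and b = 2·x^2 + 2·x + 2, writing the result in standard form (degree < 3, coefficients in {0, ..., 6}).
Multiply as integer polynomials: a · b = 4·x^4 + 10·x^3 + 20·x^2 + 16·x + 10. Reducing coefficients mod 7: a · b ≡ 4·x^4 + 3·x^3 + 6·x^2 + 2·x + 3. Now divide by f(x) = x^3 + 5·x^2 + 4·x + 5 in F_7[x], eliminating the leading term at each step:
  leading term 4·x^4: subtract (4·x)·f(x) = 4·x^4 + 6·x^3 + 2·x^2 + 6·x, leaving 4·x^3 + 4·x^2 + 3·x + 3 (coefficients mod 7)
  leading term 4·x^3: subtract (4)·f(x) = 4·x^3 + 6·x^2 + 2·x + 6, leaving 5·x^2 + x + 4 (coefficients mod 7)
The degree is now < 3, so this is the remainder. Hence a · b ≡ 5·x^2 + x + 4 in F_7[x]/(f).

Final answer: a · b ≡ 5·x^2 + x + 4 (mod f(x))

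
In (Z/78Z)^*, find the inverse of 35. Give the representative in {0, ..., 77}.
Apply the extended Euclidean algorithm to (78, 35), tracking rows (r, s, t) with s·78 + t·35 = r. Each division r_prev = q·r_cur + r_new produces the new row as (previous row) − q·(current row):
  row A: (78, 1, 0)   [1·78 + 0·35 = 78]
  row B: (35, 0, 1)   [0·78 + 1·35 = 35]
  78 = 2·35 + 8   → row C = row A − 2·row B = (8, 1, −2)   [check: 1·78 − 2·35 = 8]
  35 = 4·8 + 3   → row D = row B − 4·row C = (3, −4, 9)   [check: −4·78 + 9·35 = 3]
  8 = 2·3 + 2   → row E = row C − 2·row D = (2, 9, −20)   [check: 9·78 − 20·35 = 2]
  3 = 1·2 + 1   → row F = row D − 1·row E = (1, −13, 29)   [check: −13·78 + 29·35 = 1]
  2 = 2·1 + 0   → remainder 0, stop. gcd = 1 (last nonzero row F).
The gcd is 1, so 35 is invertible mod 78. The last nonzero row gives −13·78 + 29·35 = 1, so t = 29. So 35^(−1) ≡ 29 (mod 78). Verify: 35 · 29 = 1015 ≡ 1 (mod 78). ✓

Final answer: 35^(−1) ≡ 29 (mod 78)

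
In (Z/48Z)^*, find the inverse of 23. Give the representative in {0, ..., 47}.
Apply the extended Euclidean algorithm to (48, 23), tracking rows (r, s, t) with s·48 + t·23 = r. Each division r_prev = q·r_cur + r_new produces the new row as (previous row) − q·(current row):
  row A: (48, 1, 0)   [1·48 + 0·23 = 48]
  row B: (23, 0, 1)   [0·48 + 1·23 = 23]
  48 = 2·23 + 2   → row C = row A − 2·row B = (2, 1, −2)   [check: 1·48 − 2·23 = 2]
  23 = 11·2 + 1   → row D = row B − 11·row C = (1, −11, 23)   [check: −11·48 + 23·23 = 1]
  2 = 2·1 + 0   → remainder 0, stop. gcd = 1 (last nonzero row D).
The gcd is 1, so 23 is invertible mod 48. The last nonzero row gives −11·48 + 23·23 = 1, so t = 23. So 23^(−1) ≡ 23 (mod 48). Verify: 23 · 23 = 529 ≡ 1 (mod 48). ✓

Final answer: 23^(−1) ≡ 23 (mod 48)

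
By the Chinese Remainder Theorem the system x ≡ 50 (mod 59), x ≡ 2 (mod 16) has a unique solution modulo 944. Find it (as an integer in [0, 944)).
The moduli 59, 16 are pairwise coprime, so by the CRT there is a unique solution mod 59·16 = 944.
Solve by successive substitution. Start with x ≡ 50 (mod 59).
  Combine with x ≡ 2 (mod 16): write x = 50 + 59·t and require 50 + 59·t ≡ 2 (mod 16), i.e. 59·t ≡ 2 − 50 ≡ 0 (mod 16). Since 59^(−1) ≡ 3 (mod 16) (59 ≡ 11 (mod 16)), t ≡ 3·0 ≡ 0 (mod 16). So x ≡ 50 + 59·0 = 50 (mod 944).
Unique solution in [0, 944): x = 50.

Final answer: x ≡ 50 (mod 944); the representative in [0, 944) is 50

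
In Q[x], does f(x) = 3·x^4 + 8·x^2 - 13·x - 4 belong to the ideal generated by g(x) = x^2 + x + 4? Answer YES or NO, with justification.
YES

In Q[x] the ideal (g) consists of all multiples of g, so f ∈ (g) iff g | f, i.e. iff the remainder of f on division by g is 0. Divide f by g (g is monic, so eliminate the leading term of the running remainder at each step):
  leading term 3·x^4: subtract (3·x^2)·g(x) = 3·x^4 + 3·x^3 + 12·x^2, leaving -3·x^3 - 4·x^2 - 13·x - 4
  leading term -3·x^3: subtract (-3·x)·g(x) = -3·x^3 - 3·x^2 - 12·x, leaving -x^2 - x - 4
  leading term -x^2: subtract (-1)·g(x) = -x^2 - x - 4, leaving 0
The remainder is 0, so f(x) = g(x) · h(x) with h(x) = 3·x^2 - 3·x - 1. Hence g | f, i.e. f ∈ (g).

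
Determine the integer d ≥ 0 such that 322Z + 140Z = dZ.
(322, 140) = (14); d = 14

In the PID Z, (a, b) is generated by gcd(a, b). Compute gcd(322, 140) with the extended Euclidean algorithm, tracking rows (r, s, t) with s·322 + t·140 = r:
  row A: (322, 1, 0)   [1·322 + 0·140 = 322]
  row B: (140, 0, 1)   [0·322 + 1·140 = 140]
  322 = 2·140 + 42   → row C = row A − 2·row B = (42, 1, −2)   [check: 1·322 − 2·140 = 42]
  140 = 3·42 + 14   → row D = row B − 3·row C = (14, −3, 7)   [check: −3·322 + 7·140 = 14]
  42 = 3·14 + 0   → remainder 0, stop. gcd = 14 (last nonzero row D).
So gcd(322, 140) = 14, with Bézout identity −3·322 + 7·140 = 14. Containment (⊇): the Bézout identity exhibits 14 as an element of (322, 140), giving (14) ⊆ (322, 140). Containment (⊆): since 14 | 322 and 14 | 140 (322 = 14·23, 140 = 14·10), every Z-linear combination of 322 and 140 is divisible by 14, so (322, 140) ⊆ (14). Therefore (322, 140) = (14), d = 14.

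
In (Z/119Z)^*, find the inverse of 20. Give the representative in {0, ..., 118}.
Apply the extended Euclidean algorithm to (119, 20), tracking rows (r, s, t) with s·119 + t·20 = r. Each division r_prev = q·r_cur + r_new produces the new row as (previous row) − q·(current row):
  row A: (119, 1, 0)   [1·119 + 0·20 = 119]
  row B: (20, 0, 1)   [0·119 + 1·20 = 20]
  119 = 5·20 + 19   → row C = row A − 5·row B = (19, 1, −5)   [check: 1·119 − 5·20 = 19]
  20 = 1·19 + 1   → row D = row B − 1·row C = (1, −1, 6)   [check: −1·119 + 6·20 = 1]
  19 = 19·1 + 0   → remainder 0, stop. gcd = 1 (last nonzero row D).
The gcd is 1, so 20 is invertible mod 119. The last nonzero row gives −1·119 + 6·20 = 1, so t = 6. So 20^(−1) ≡ 6 (mod 119). Verify: 20 · 6 = 120 ≡ 1 (mod 119). ✓

Final answer: 20^(−1) ≡ 6 (mod 119)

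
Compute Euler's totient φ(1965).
φ is multiplicative, with φ(p^e) = p^e − p^(e−1). Factorise 1965 = 3 · 5 · 131. Then
  φ(1965) = (3 − 1) · (5 − 1) · (131 − 1) = 2 · 4 · 130 = 1040.

Final answer: φ(1965) = 1040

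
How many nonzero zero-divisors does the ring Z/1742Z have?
In Z/1742Z each nonzero element is either a unit (gcd with 1742 is 1) or a zero-divisor (gcd > 1). The number of units is φ(1742): factorise 1742 = 2 · 13 · 67, so φ(1742) = (2 − 1) · (13 − 1) · (67 − 1) = 1 · 12 · 66 = 792. The nonzero elements number 1742 − 1 = 1741. Hence the nonzero zero-divisors number 1741 − 792 = 949.

Final answer: Z/1742Z has 949 nonzero zero-divisors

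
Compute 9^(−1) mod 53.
Apply the extended Euclidean algorithm to (53, 9), tracking rows (r, s, t) with s·53 + t·9 = r. Each division r_prev = q·r_cur + r_new produces the new row as (previous row) − q·(current row):
  row A: (53, 1, 0)   [1·53 + 0·9 = 53]
  row B: (9, 0, 1)   [0·53 + 1·9 = 9]
  53 = 5·9 + 8   → row C = row A − 5·row B = (8, 1, −5)   [check: 1·53 − 5·9 = 8]
  9 = 1·8 + 1   → row D = row B − 1·row C = (1, −1, 6)   [check: −1·53 + 6·9 = 1]
  8 = 8·1 + 0   → remainder 0, stop. gcd = 1 (last nonzero row D).
The gcd is 1, so 9 is invertible mod 53. The last nonzero row gives −1·53 + 6·9 = 1, so t = 6. So 9^(−1) ≡ 6 (mod 53). Verify: 9 · 6 = 54 ≡ 1 (mod 53). ✓

Final answer: 9^(−1) ≡ 6 (mod 53)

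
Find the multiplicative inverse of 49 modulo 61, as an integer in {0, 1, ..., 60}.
49^(−1) ≡ 5 (mod 61)

Apply the extended Euclidean algorithm to (61, 49), tracking rows (r, s, t) with s·61 + t·49 = r. Each division r_prev = q·r_cur + r_new produces the new row as (previous row) − q·(current row):
  row A: (61, 1, 0)   [1·61 + 0·49 = 61]
  row B: (49, 0, 1)   [0·61 + 1·49 = 49]
  61 = 1·49 + 12   → row C = row A − 1·row B = (12, 1, −1)   [check: 1·61 − 1·49 = 12]
  49 = 4·12 + 1   → row D = row B − 4·row C = (1, −4, 5)   [check: −4·61 + 5·49 = 1]
  12 = 12·1 + 0   → remainder 0, stop. gcd = 1 (last nonzero row D).
The gcd is 1, so 49 is invertible mod 61. The last nonzero row gives −4·61 + 5·49 = 1, so t = 5. So 49^(−1) ≡ 5 (mod 61). Verify: 49 · 5 = 245 ≡ 1 (mod 61). ✓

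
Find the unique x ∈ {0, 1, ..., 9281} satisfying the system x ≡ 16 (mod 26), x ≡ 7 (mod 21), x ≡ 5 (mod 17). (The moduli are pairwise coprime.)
The moduli 26, 21, 17 are pairwise coprime, so by the CRT there is a unique solution mod 26·21·17 = 9282.
Solve by successive substitution. Start with x ≡ 16 (mod 26).
  Combine with x ≡ 7 (mod 21): write x = 16 + 26·t and require 16 + 26·t ≡ 7 (mod 21), i.e. 26·t ≡ 7 − 16 ≡ 12 (mod 21). Since 26^(−1) ≡ 17 (mod 21) (26 ≡ 5 (mod 21)), t ≡ 17·12 ≡ 15 (mod 21). So x ≡ 16 + 26·15 = 406 (mod 546).
  Combine with x ≡ 5 (mod 17): write x = 406 + 546·t and require 406 + 546·t ≡ 5 (mod 17), i.e. 546·t ≡ 5 − 406 ≡ 7 (mod 17). Since 546^(−1) ≡ 9 (mod 17) (546 ≡ 2 (mod 17)), t ≡ 9·7 ≡ 12 (mod 17). So x ≡ 406 + 546·12 = 6958 (mod 9282).
Unique solution in [0, 9282): x = 6958.

Final answer: x ≡ 6958 (mod 9282); the representative in [0, 9282) is 6958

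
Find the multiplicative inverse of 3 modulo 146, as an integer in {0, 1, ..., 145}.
3^(−1) ≡ 49 (mod 146)

Apply the extended Euclidean algorithm to (146, 3), tracking rows (r, s, t) with s·146 + t·3 = r. Each division r_prev = q·r_cur + r_new produces the new row as (previous row) − q·(current row):
  row A: (146, 1, 0)   [1·146 + 0·3 = 146]
  row B: (3, 0, 1)   [0·146 + 1·3 = 3]
  146 = 48·3 + 2   → row C = row A − 48·row B = (2, 1, −48)   [check: 1·146 − 48·3 = 2]
  3 = 1·2 + 1   → row D = row B − 1·row C = (1, −1, 49)   [check: −1·146 + 49·3 = 1]
  2 = 2·1 + 0   → remainder 0, stop. gcd = 1 (last nonzero row D).
The gcd is 1, so 3 is invertible mod 146. The last nonzero row gives −1·146 + 49·3 = 1, so t = 49. So 3^(−1) ≡ 49 (mod 146). Verify: 3 · 49 = 147 ≡ 1 (mod 146). ✓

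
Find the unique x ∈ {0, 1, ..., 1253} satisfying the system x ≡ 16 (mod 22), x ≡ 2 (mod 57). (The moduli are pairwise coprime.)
x ≡ 1028 (mod 1254); the representative in [0, 1254) is 1028

The moduli 22, 57 are pairwise coprime, so by the CRT there is a unique solution mod 22·57 = 1254.
Solve by successive substitution. Start with x ≡ 16 (mod 22).
  Combine with x ≡ 2 (mod 57): write x = 16 + 22·t and require 16 + 22·t ≡ 2 (mod 57), i.e. 22·t ≡ 2 − 16 ≡ 43 (mod 57). Since 22^(−1) ≡ 13 (mod 57), t ≡ 13·43 ≡ 46 (mod 57). So x ≡ 16 + 22·46 = 1028 (mod 1254).
Unique solution in [0, 1254): x = 1028.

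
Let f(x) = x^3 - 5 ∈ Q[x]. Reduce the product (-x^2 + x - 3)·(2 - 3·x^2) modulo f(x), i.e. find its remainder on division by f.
First multiply in Q[x] without reducing: a · b = 3·x^4 - 3·x^3 + 7·x^2 + 2·x - 6. Now divide by f(x) = x^3 - 5, eliminating the leading term at each step:
  leading term 3·x^4: subtract (3·x)·f(x) = 3·x^4 - 15·x, leaving -3·x^3 + 7·x^2 + 17·x - 6
  leading term -3·x^3: subtract (-3)·f(x) = 15 - 3·x^3, leaving 7·x^2 + 17·x - 21
The degree is now < 3, so this is the remainder. Hence a · b ≡ 7·x^2 + 17·x - 21 in Q[x]/(f).

Final answer: a · b ≡ 7·x^2 + 17·x - 21 (mod f(x))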